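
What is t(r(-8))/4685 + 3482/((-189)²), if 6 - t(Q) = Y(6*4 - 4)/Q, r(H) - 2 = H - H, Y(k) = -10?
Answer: 16706101/167352885 ≈ 0.099826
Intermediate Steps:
r(H) = 2 (r(H) = 2 + (H - H) = 2 + 0 = 2)
t(Q) = 6 + 10/Q (t(Q) = 6 - (-10)/Q = 6 + 10/Q)
t(r(-8))/4685 + 3482/((-189)²) = (6 + 10/2)/4685 + 3482/((-189)²) = (6 + 10*(½))*(1/4685) + 3482/35721 = (6 + 5)*(1/4685) + 3482*(1/35721) = 11*(1/4685) + 3482/35721 = 11/4685 + 3482/35721 = 16706101/167352885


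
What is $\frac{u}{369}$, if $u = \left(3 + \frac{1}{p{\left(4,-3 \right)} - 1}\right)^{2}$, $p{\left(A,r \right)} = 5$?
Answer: $\frac{169}{5904} \approx 0.028625$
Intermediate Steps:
$u = \frac{169}{16}$ ($u = \left(3 + \frac{1}{5 - 1}\right)^{2} = \left(3 + \frac{1}{4}\right)^{2} = \left(\frac{13}{4}\right)^{2} = \frac{169}{16} \approx 10.563$)
$\frac{u}{369} = \frac{1}{369} \cdot \frac{169}{16} = \frac{169}{5904}$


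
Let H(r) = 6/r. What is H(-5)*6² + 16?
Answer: -136/5 ≈ -27.200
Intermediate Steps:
H(-5)*6² + 16 = (6/(-5))*6² + 16 = (6*(-⅕))*36 + 16 = -6/5*36 + 16 = -216/5 + 16 = -136/5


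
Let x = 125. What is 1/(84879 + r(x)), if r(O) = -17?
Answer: 1/84862 ≈ 1.1784e-5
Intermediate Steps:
1/(84879 + r(x)) = 1/(84879 - 17) = 1/84862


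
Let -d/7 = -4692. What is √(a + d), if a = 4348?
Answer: 2*√9298 ≈ 192.85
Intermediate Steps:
d = 32844 (d = -7*(-4692) = 32844)
√(a + d) = √(4348 + 32844) = √37192 = 2*√9298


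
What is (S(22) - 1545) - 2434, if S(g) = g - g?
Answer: -3979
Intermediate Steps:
S(g) = 0
(S(22) - 1545) - 2434 = (0 - 1545) - 2434 = -1545 - 2434 = -3979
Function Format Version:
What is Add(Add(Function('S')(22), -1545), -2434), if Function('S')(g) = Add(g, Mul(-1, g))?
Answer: -3979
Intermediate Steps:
Function('S')(g) = 0
Add(Add(Function('S')(22), -1545), -2434) = Add(Add(0, -1545), -2434) = Add(-1545, -2434) = -3979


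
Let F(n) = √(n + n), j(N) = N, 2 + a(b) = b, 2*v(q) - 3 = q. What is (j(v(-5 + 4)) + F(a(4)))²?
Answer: 9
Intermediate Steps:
v(q) = 3/2 + q/2
a(b) = -2 + b
F(n) = √2*√n (F(n) = √(2*n) = √2*√n)
(j(v(-5 + 4)) + F(a(4)))² = ((3/2 + (-5 + 4)/2) + √2*√(-2 + 4))² = ((3/2 + (½)*(-1)) + √2*√2)² = ((3/2 - ½) + 2)² = (1 + 2)² = 3² = 9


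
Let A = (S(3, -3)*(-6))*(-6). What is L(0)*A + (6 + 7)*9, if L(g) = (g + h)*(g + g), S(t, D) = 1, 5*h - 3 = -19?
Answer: 117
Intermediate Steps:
h = -16/5 (h = ⅗ + (⅕)*(-19) = ⅗ - 19/5 = -16/5 ≈ -3.2000)
L(g) = 2*g*(-16/5 + g) (L(g) = (g - 16/5)*(g + g) = (-16/5 + g)*(2*g) = 2*g*(-16/5 + g))
A = 36 (A = (1*(-6))*(-6) = -6*(-6) = 36)
L(0)*A + (6 + 7)*9 = ((⅖)*0*(-16 + 5*0))*36 + (6 + 7)*9 = ((⅖)*0*(-16 + 0))*36 + 13*9 = ((⅖)*0*(-16))*36 + 117 = 0*36 + 117 = 0 + 117 = 117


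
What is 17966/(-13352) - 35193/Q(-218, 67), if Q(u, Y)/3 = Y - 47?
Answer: -9811977/16690 ≈ -587.90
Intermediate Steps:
Q(u, Y) = -141 + 3*Y (Q(u, Y) = 3*(Y - 47) = 3*(-47 + Y) = -141 + 3*Y)
17966/(-13352) - 35193/Q(-218, 67) = 17966/(-13352) - 35193/(-141 + 3*67) = 17966*(-1/13352) - 35193/(-141 + 201) = -8983/6676 - 35193/60 = -8983/6676 - 35193*1/60 = -8983/6676 - 11731/20 = -9811977/16690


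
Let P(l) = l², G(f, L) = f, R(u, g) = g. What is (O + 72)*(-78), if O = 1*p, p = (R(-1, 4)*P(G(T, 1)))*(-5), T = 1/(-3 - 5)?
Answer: -44733/8 ≈ -5591.6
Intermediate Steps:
T = -⅛ (T = 1/(-8) = -⅛ ≈ -0.12500)
p = -5/16 (p = (4*(-⅛)²)*(-5) = (4*(1/64))*(-5) = (1/16)*(-5) = -5/16 ≈ -0.31250)
O = -5/16 (O = 1*(-5/16) = -5/16 ≈ -0.31250)
(O + 72)*(-78) = (-5/16 + 72)*(-78) = (1147/16)*(-78) = -44733/8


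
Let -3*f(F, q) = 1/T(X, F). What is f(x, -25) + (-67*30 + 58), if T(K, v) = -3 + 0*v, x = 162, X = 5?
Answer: -17567/9 ≈ -1951.9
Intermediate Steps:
T(K, v) = -3 (T(K, v) = -3 + 0 = -3)
f(F, q) = 1/9 (f(F, q) = -1/3/(-3) = -1/3*(-1/3) = 1/9)
f(x, -25) + (-67*30 + 58) = 1/9 + (-67*30 + 58) = 1/9 + (-2010 + 58) = 1/9 - 1952 = -17567/9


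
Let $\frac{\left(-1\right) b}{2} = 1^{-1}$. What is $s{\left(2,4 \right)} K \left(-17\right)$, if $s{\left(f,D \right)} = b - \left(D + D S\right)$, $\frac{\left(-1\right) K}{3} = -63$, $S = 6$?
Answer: $96390$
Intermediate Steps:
$b = -2$ ($b = - \frac{2}{1} = \left(-2\right) 1 = -2$)
$K = 189$ ($K = \left(-3\right) \left(-63\right) = 189$)
$s{\left(f,D \right)} = -2 - 7 D$ ($s{\left(f,D \right)} = -2 - \left(D + D 6\right) = -2 - \left(D + 6 D\right) = -2 - 7 D$)
$s{\left(2,4 \right)} K \left(-17\right) = \left(-2 - 28\right) 189 \left(-17\right) = \left(-30\right) 189 \left(-17\right) = \left(-5670\right) \left(-17\right) = 96390$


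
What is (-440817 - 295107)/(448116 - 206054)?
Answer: -367962/121031 ≈ -3.0402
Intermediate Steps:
(-440817 - 295107)/(448116 - 206054) = -735924/242062 = -735924*1/242062 = -367962/121031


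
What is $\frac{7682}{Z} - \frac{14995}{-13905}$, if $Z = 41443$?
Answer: $\frac{145651199}{115252983} \approx 1.2638$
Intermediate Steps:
$\frac{7682}{Z} - \frac{14995}{-13905} = \frac{7682}{41443} - \frac{14995}{-13905} = 7682 \cdot \frac{1}{41443} - - \frac{2999}{2781} = \frac{7682}{41443} + \frac{2999}{2781} = \frac{145651199}{115252983}$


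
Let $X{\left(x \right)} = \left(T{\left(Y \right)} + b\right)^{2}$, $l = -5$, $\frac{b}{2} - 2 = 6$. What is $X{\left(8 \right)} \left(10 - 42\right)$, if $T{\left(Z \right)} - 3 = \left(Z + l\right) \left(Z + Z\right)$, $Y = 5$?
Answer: $-11552$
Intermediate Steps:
$b = 16$ ($b = 4 + 2 \cdot 6 = 4 + 12 = 16$)
$T{\left(Z \right)} = 3 + 2 Z \left(-5 + Z\right)$ ($T{\left(Z \right)} = 3 + \left(Z - 5\right) \left(Z + Z\right) = 3 + \left(-5 + Z\right) 2 Z = 3 + 2 Z \left(-5 + Z\right)$)
$X{\left(x \right)} = 361$ ($X{\left(x \right)} = \left(\left(3 - 50 + 2 \cdot 5^{2}\right) + 16\right)^{2} = \left(\left(3 - 50 + 2 \cdot 25\right) + 16\right)^{2} = \left(\left(3 - 50 + 50\right) + 16\right)^{2} = \left(3 + 16\right)^{2} = 19^{2} = 361$)
$X{\left(8 \right)} \left(10 - 42\right) = 361 \left(10 - 42\right) = 361 \left(-32\right) = -11552$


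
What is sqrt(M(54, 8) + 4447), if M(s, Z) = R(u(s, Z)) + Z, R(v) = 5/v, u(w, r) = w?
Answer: 5*sqrt(57738)/18 ≈ 66.746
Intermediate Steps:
M(s, Z) = Z + 5/s (M(s, Z) = 5/s + Z = Z + 5/s)
sqrt(M(54, 8) + 4447) = sqrt((8 + 5/54) + 4447) = sqrt(437/54 + 4447) = sqrt(240575/54) = 5*sqrt(57738)/18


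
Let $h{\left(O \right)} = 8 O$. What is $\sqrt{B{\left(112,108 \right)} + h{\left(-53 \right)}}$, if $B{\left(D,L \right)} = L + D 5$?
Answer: $2 \sqrt{61} \approx 15.62$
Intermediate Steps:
$B{\left(D,L \right)} = L + 5 D$
$\sqrt{B{\left(112,108 \right)} + h{\left(-53 \right)}} = \sqrt{\left(108 + 5 \cdot 112\right) + 8 \left(-53\right)} = \sqrt{\left(108 + 560\right) - 424} = \sqrt{668 - 424} = \sqrt{244} = 2 \sqrt{61}$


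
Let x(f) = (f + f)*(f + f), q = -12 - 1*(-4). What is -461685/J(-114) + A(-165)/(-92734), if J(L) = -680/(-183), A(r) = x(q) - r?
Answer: -783494339885/6305912 ≈ -1.2425e+5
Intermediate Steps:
q = -8 (q = -12 + 4 = -8)
x(f) = 4*f² (x(f) = (2*f)*(2*f) = 4*f²)
A(r) = 256 - r (A(r) = 4*(-8)² - r = 4*64 - r = 256 - r)
J(L) = 680/183 (J(L) = -680*(-1/183) = 680/183)
-461685/J(-114) + A(-165)/(-92734) = -461685/680/183 + (256 - 1*(-165))/(-92734) = -461685*183/680 + (256 + 165)*(-1/92734) = -16897671/136 + 421*(-1/92734) = -16897671/136 - 421/92734 = -783494339885/6305912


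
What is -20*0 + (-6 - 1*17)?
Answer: -23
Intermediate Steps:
-20*0 + (-6 - 1*17) = 0 + (-6 - 17) = 0 - 23 = -23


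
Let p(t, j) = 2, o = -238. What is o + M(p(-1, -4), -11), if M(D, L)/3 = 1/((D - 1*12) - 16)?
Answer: -6191/26 ≈ -238.12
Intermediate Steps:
M(D, L) = 3/(-28 + D) (M(D, L) = 3/((D - 1*12) - 16) = 3/((D - 12) - 16) = 3/((-12 + D) - 16) = 3/(-28 + D))
o + M(p(-1, -4), -11) = -238 + 3/(-28 + 2) = -238 + 3/(-26) = -238 + 3*(-1/26) = -238 - 3/26 = -6191/26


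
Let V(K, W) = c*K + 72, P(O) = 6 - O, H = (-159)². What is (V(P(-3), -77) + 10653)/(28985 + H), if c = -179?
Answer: 4557/27133 ≈ 0.16795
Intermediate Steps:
H = 25281
V(K, W) = 72 - 179*K (V(K, W) = -179*K + 72 = 72 - 179*K)
(V(P(-3), -77) + 10653)/(28985 + H) = ((72 - 179*(6 - 1*(-3))) + 10653)/(28985 + 25281) = ((72 - 179*(6 + 3)) + 10653)/54266 = ((72 - 179*9) + 10653)*(1/54266) = ((72 - 1611) + 10653)*(1/54266) = (-1539 + 10653)*(1/54266) = 9114*(1/54266) = 4557/27133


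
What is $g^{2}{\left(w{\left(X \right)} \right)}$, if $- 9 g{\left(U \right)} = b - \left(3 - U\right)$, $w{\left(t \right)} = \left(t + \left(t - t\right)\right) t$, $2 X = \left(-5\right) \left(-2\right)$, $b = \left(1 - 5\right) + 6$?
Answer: $\frac{64}{9} \approx 7.1111$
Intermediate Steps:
$b = 2$ ($b = -4 + 6 = 2$)
$X = 5$ ($X = \frac{\left(-5\right) \left(-2\right)}{2} = \frac{1}{2} \cdot 10 = 5$)
$w{\left(t \right)} = t^{2}$ ($w{\left(t \right)} = \left(t + 0\right) t = t t = t^{2}$)
$g{\left(U \right)} = \frac{1}{9} - \frac{U}{9}$ ($g{\left(U \right)} = - \frac{2 - \left(3 - U\right)}{9} = - \frac{2 + \left(-3 + U\right)}{9} = - \frac{-1 + U}{9} = \frac{1}{9} - \frac{U}{9}$)
$g^{2}{\left(w{\left(X \right)} \right)} = \left(\frac{1}{9} - \frac{5^{2}}{9}\right)^{2} = \left(\frac{1}{9} - \frac{25}{9}\right)^{2} = \left(- \frac{8}{3}\right)^{2} = \frac{64}{9}$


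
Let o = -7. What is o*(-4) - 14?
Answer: 14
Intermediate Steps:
o*(-4) - 14 = -7*(-4) - 14 = 28 - 14 = 14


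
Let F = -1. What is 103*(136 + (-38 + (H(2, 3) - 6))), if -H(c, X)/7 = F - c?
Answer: 11639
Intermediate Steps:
H(c, X) = 7 + 7*c (H(c, X) = -7*(-1 - c) = 7 + 7*c)
103*(136 + (-38 + (H(2, 3) - 6))) = 103*(136 + (-38 + ((7 + 7*2) - 6))) = 103*(136 + (-38 + ((7 + 14) - 6))) = 103*(136 + (-38 + (21 - 6))) = 103*(136 + (-38 + 15)) = 103*(136 - 23) = 103*113 = 11639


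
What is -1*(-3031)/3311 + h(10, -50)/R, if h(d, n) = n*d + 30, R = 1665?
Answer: 99727/157509 ≈ 0.63315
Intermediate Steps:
h(d, n) = 30 + d*n (h(d, n) = d*n + 30 = 30 + d*n)
-1*(-3031)/3311 + h(10, -50)/R = -1*(-3031)/3311 + (30 + 10*(-50))/1665 = 3031*(1/3311) + (30 - 500)*(1/1665) = 433/473 - 470*1/1665 = 433/473 - 94/333 = 99727/157509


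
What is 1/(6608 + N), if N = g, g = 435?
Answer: 1/7043 ≈ 0.00014199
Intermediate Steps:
N = 435
1/(6608 + N) = 1/(6608 + 435) = 1/7043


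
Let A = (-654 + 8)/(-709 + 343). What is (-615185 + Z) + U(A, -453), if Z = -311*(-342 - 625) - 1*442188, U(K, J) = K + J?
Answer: -138546964/183 ≈ -7.5709e+5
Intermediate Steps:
A = 323/183 (A = -646/(-366) = -646*(-1/366) = 323/183 ≈ 1.7650)
U(K, J) = J + K
Z = -141451 (Z = -311*(-967) - 442188 = 300737 - 442188 = -141451)
(-615185 + Z) + U(A, -453) = (-615185 - 141451) + (-453 + 323/183) = -756636 - 82576/183 = -138546964/183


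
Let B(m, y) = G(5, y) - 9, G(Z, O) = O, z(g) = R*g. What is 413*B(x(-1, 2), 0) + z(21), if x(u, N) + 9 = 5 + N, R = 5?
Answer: -3612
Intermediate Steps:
z(g) = 5*g
x(u, N) = -4 + N (x(u, N) = -9 + (5 + N) = -4 + N)
B(m, y) = -9 + y (B(m, y) = y - 9 = -9 + y)
413*B(x(-1, 2), 0) + z(21) = 413*(-9 + 0) + 5*21 = 413*(-9) + 105 = -3717 + 105 = -3612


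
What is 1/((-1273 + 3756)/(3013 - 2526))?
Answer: 487/2483 ≈ 0.19613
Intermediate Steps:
1/((-1273 + 3756)/(3013 - 2526)) = 1/(2483/487) = 487/2483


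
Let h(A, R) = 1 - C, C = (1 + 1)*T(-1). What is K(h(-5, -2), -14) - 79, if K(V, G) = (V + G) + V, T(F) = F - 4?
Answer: -71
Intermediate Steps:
T(F) = -4 + F
C = -10 (C = (1 + 1)*(-4 - 1) = 2*(-5) = -10)
h(A, R) = 11 (h(A, R) = 1 - 1*(-10) = 1 + 10 = 11)
K(V, G) = G + 2*V (K(V, G) = (G + V) + V = G + 2*V)
K(h(-5, -2), -14) - 79 = (-14 + 2*11) - 79 = (-14 + 22) - 79 = 8 - 79 = -71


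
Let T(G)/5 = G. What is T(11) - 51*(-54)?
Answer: 2809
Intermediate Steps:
T(G) = 5*G
T(11) - 51*(-54) = 5*11 - 51*(-54) = 55 + 2754 = 2809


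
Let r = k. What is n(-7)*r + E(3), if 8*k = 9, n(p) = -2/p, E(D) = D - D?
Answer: 9/28 ≈ 0.32143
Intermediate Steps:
E(D) = 0
k = 9/8 (k = (⅛)*9 = 9/8 ≈ 1.1250)
r = 9/8 ≈ 1.1250
n(-7)*r + E(3) = -2/(-7)*(9/8) + 0 = -2*(-⅐)*(9/8) + 0 = (2/7)*(9/8) + 0 = 9/28 + 0 = 9/28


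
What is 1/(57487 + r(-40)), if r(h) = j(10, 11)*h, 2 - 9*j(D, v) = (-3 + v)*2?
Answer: 9/517943 ≈ 1.7376e-5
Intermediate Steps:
j(D, v) = 8/9 - 2*v/9 (j(D, v) = 2/9 - (-3 + v)*2/9 = 2/9 - (-6 + 2*v)/9 = 2/9 + (2/3 - 2*v/9) = 8/9 - 2*v/9)
r(h) = -14*h/9 (r(h) = (8/9 - 2/9*11)*h = (8/9 - 22/9)*h = -14*h/9)
1/(57487 + r(-40)) = 1/(57487 - 14/9*(-40)) = 1/(57487 + 560/9) = 1/(517943/9) = 9/517943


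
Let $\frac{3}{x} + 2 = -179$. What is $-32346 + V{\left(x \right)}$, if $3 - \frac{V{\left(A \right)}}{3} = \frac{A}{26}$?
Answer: $- \frac{152177913}{4706} \approx -32337.0$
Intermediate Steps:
$x = - \frac{3}{181}$ ($x = \frac{3}{-2 - 179} = \frac{3}{-181} = 3 \left(- \frac{1}{181}\right) = - \frac{3}{181} \approx -0.016575$)
$V{\left(A \right)} = 9 - \frac{3 A}{26}$ ($V{\left(A \right)} = 9 - 3 \frac{A}{26} = 9 - \frac{3 A}{26}$)
$-32346 + V{\left(x \right)} = -32346 + \left(9 - - \frac{9}{4706}\right) = -32346 + \left(9 + \frac{9}{4706}\right) = -32346 + \frac{42363}{4706} = - \frac{152177913}{4706}$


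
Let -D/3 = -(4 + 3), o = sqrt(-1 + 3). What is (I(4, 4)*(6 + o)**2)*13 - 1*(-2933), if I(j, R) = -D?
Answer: -7441 - 3276*sqrt(2) ≈ -12074.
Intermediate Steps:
o = sqrt(2) ≈ 1.4142
D = 21 (D = -(-3)*(4 + 3) = -(-3)*7 = -3*(-7) = 21)
I(j, R) = -21 (I(j, R) = -1*21 = -21)
(I(4, 4)*(6 + o)**2)*13 - 1*(-2933) = -21*(6 + sqrt(2))**2*13 - 1*(-2933) = -273*(6 + sqrt(2))**2 + 2933 = 2933 - 273*(6 + sqrt(2))**2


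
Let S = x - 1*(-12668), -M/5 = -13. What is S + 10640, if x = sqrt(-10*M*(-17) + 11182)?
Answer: 23308 + 2*sqrt(5558) ≈ 23457.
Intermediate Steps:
M = 65 (M = -5*(-13) = 65)
x = 2*sqrt(5558) (x = sqrt(-10*65*(-17) + 11182) = sqrt(-650*(-17) + 11182) = sqrt(11050 + 11182) = sqrt(22232) = 2*sqrt(5558) ≈ 149.10)
S = 12668 + 2*sqrt(5558) (S = 2*sqrt(5558) - 1*(-12668) = 2*sqrt(5558) + 12668 = 12668 + 2*sqrt(5558) ≈ 12817.)
S + 10640 = (12668 + 2*sqrt(5558)) + 10640 = 23308 + 2*sqrt(5558)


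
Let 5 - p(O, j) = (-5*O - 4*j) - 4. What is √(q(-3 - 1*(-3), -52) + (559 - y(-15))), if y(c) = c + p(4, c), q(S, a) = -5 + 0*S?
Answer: 10*√6 ≈ 24.495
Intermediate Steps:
p(O, j) = 9 + 4*j + 5*O (p(O, j) = 5 - ((-5*O - 4*j) - 4) = 5 - (-4 - 5*O - 4*j) = 5 + (4 + 4*j + 5*O) = 9 + 4*j + 5*O)
q(S, a) = -5 (q(S, a) = -5 + 0 = -5)
y(c) = 29 + 5*c (y(c) = c + (9 + 4*c + 5*4) = c + (9 + 4*c + 20) = c + (29 + 4*c) = 29 + 5*c)
√(q(-3 - 1*(-3), -52) + (559 - y(-15))) = √(-5 + (559 - (29 + 5*(-15)))) = √(-5 + (559 - (29 - 75))) = √(-5 + (559 - 1*(-46))) = √(-5 + (559 + 46)) = √(-5 + 605) = √600 = 10*√6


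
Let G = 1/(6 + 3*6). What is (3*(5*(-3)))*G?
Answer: -15/8 ≈ -1.8750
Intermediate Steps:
G = 1/24 (G = 1/(6 + 18) = 1/24 ≈ 0.041667)
(3*(5*(-3)))*G = (3*(5*(-3)))*(1/24) = (3*(-15))*(1/24) = -45*1/24 = -15/8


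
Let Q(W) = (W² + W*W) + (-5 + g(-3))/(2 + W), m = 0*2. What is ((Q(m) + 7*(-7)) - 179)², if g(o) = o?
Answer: 53824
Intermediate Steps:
m = 0
Q(W) = -8/(2 + W) + 2*W² (Q(W) = (W² + W*W) + (-5 - 3)/(2 + W) = (W² + W²) - 8/(2 + W) = 2*W² - 8/(2 + W) = -8/(2 + W) + 2*W²)
((Q(m) + 7*(-7)) - 179)² = ((2*(-4 + 0³ + 2*0²)/(2 + 0) + 7*(-7)) - 179)² = ((2*(-4 + 0 + 2*0)/2 - 49) - 179)² = ((2*(½)*(-4 + 0 + 0) - 49) - 179)² = ((2*(½)*(-4) - 49) - 179)² = ((-4 - 49) - 179)² = (-53 - 179)² = (-232)² = 53824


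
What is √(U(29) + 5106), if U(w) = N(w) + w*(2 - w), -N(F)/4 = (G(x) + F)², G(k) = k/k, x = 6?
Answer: √723 ≈ 26.889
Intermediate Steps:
G(k) = 1
N(F) = -4*(1 + F)²
U(w) = -4*(1 + w)² + w*(2 - w)
√(U(29) + 5106) = √((-4 - 6*29 - 5*29²) + 5106) = √((-4 - 174 - 5*841) + 5106) = √((-4 - 174 - 4205) + 5106) = √(-4383 + 5106) = √723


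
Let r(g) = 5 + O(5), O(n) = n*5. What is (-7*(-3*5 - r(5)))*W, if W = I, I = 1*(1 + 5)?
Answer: 1890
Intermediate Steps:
O(n) = 5*n
I = 6 (I = 1*6 = 6)
r(g) = 30 (r(g) = 5 + 5*5 = 5 + 25 = 30)
W = 6
(-7*(-3*5 - r(5)))*W = -7*(-3*5 - 1*30)*6 = -7*(-15 - 30)*6 = -7*(-45)*6 = 315*6 = 1890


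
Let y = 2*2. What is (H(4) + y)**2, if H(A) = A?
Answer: 64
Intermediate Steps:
y = 4
(H(4) + y)**2 = (4 + 4)**2 = 8**2 = 64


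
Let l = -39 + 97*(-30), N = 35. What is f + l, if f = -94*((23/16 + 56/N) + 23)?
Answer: -215861/40 ≈ -5396.5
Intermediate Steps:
l = -2949 (l = -39 - 2910 = -2949)
f = -97901/40 (f = -94*((23/16 + 56/35) + 23) = -94*((23*(1/16) + 56*(1/35)) + 23) = -94*((23/16 + 8/5) + 23) = -94*(243/80 + 23) = -94*2083/80 = -97901/40 ≈ -2447.5)
f + l = -97901/40 - 2949 = -215861/40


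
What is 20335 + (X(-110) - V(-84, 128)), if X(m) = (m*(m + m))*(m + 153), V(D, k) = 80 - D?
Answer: 1060771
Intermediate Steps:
X(m) = 2*m²*(153 + m) (X(m) = (m*(2*m))*(153 + m) = (2*m²)*(153 + m) = 2*m²*(153 + m))
20335 + (X(-110) - V(-84, 128)) = 20335 + (2*(-110)²*(153 - 110) - (80 - 1*(-84))) = 20335 + (2*12100*43 - (80 + 84)) = 20335 + (1040600 - 1*164) = 20335 + (1040600 - 164) = 20335 + 1040436 = 1060771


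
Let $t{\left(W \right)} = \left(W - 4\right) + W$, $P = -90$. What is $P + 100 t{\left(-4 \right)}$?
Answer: $-1290$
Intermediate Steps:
$t{\left(W \right)} = -4 + 2 W$ ($t{\left(W \right)} = \left(-4 + W\right) + W = -4 + 2 W$)
$P + 100 t{\left(-4 \right)} = -90 + 100 \left(-4 + 2 \left(-4\right)\right) = -90 + 100 \left(-4 - 8\right) = -90 + 100 \left(-12\right) = -90 - 1200 = -1290$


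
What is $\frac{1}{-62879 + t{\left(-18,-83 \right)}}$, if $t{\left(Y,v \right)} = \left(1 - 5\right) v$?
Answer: $- \frac{1}{62547} \approx -1.5988 \cdot 10^{-5}$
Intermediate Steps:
$t{\left(Y,v \right)} = - 4 v$
$\frac{1}{-62879 + t{\left(-18,-83 \right)}} = \frac{1}{-62879 - -332} = \frac{1}{-62879 + 332} = \frac{1}{-62547} = - \frac{1}{62547}$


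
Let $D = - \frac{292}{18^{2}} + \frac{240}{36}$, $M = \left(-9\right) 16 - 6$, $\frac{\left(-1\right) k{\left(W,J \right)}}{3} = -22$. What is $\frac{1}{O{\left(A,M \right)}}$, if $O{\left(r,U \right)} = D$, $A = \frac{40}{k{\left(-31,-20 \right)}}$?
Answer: $\frac{81}{467} \approx 0.17345$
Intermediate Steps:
$k{\left(W,J \right)} = 66$ ($k{\left(W,J \right)} = \left(-3\right) \left(-22\right) = 66$)
$M = -150$ ($M = -144 - 6 = -150$)
$A = \frac{20}{33}$ ($A = \frac{40}{66} = 40 \cdot \frac{1}{66} = \frac{20}{33} \approx 0.60606$)
$D = \frac{467}{81}$ ($D = - \frac{292}{324} + 240 \cdot \frac{1}{36} = \left(-292\right) \frac{1}{324} + \frac{20}{3} = - \frac{73}{81} + \frac{20}{3} = \frac{467}{81} \approx 5.7654$)
$O{\left(r,U \right)} = \frac{467}{81}$
$\frac{1}{O{\left(A,M \right)}} = \frac{1}{\frac{467}{81}} = \frac{81}{467}$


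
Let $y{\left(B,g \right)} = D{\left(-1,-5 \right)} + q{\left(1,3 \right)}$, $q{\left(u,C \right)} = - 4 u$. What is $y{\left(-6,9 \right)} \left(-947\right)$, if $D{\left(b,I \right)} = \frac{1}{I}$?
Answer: $\frac{19887}{5} \approx 3977.4$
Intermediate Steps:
$y{\left(B,g \right)} = - \frac{21}{5}$ ($y{\left(B,g \right)} = \frac{1}{-5} - 4 = - \frac{1}{5} - 4 = - \frac{21}{5}$)
$y{\left(-6,9 \right)} \left(-947\right) = \left(- \frac{21}{5}\right) \left(-947\right) = \frac{19887}{5}$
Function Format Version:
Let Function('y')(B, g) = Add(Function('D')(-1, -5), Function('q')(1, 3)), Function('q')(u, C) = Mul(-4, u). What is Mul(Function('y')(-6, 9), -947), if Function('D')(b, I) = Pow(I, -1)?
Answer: Rational(19887, 5) ≈ 3977.4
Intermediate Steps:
Function('y')(B, g) = Rational(-21, 5) (Function('y')(B, g) = Add(Pow(-5, -1), Mul(-4, 1)) = Add(Rational(-1, 5), -4) = Rational(-21, 5))
Mul(Function('y')(-6, 9), -947) = Mul(Rational(-21, 5), -947) = Rational(19887, 5)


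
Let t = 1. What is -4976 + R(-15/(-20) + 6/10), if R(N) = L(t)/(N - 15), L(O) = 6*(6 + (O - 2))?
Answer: -453016/91 ≈ -4978.2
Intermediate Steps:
L(O) = 24 + 6*O (L(O) = 6*(6 + (-2 + O)) = 6*(4 + O) = 24 + 6*O)
R(N) = 30/(-15 + N) (R(N) = (24 + 6*1)/(N - 15) = (24 + 6)/(-15 + N) = 30/(-15 + N))
-4976 + R(-15/(-20) + 6/10) = -4976 + 30/(-15 + (-15/(-20) + 6/10)) = -4976 + 30/(-15 + (-15*(-1/20) + 6*(1/10))) = -4976 + 30/(-15 + (3/4 + 3/5)) = -4976 + 30/(-15 + 27/20) = -4976 + 30/(-273/20) = -4976 + 30*(-20/273) = -4976 - 200/91 = -453016/91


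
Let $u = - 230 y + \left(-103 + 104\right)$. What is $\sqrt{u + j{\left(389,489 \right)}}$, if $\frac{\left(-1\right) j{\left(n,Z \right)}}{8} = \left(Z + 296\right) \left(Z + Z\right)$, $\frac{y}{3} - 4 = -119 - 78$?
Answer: $i \sqrt{6008669} \approx 2451.3 i$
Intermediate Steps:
$y = -579$ ($y = 12 + 3 \left(-119 - 78\right) = 12 + 3 \left(-197\right) = 12 - 591 = -579$)
$u = 133171$ ($u = \left(-230\right) \left(-579\right) + \left(-103 + 104\right) = 133170 + 1 = 133171$)
$j{\left(n,Z \right)} = - 16 Z \left(296 + Z\right)$ ($j{\left(n,Z \right)} = - 8 \left(Z + 296\right) \left(Z + Z\right) = - 8 \left(296 + Z\right) 2 Z = - 8 \cdot 2 Z \left(296 + Z\right) = - 16 Z \left(296 + Z\right)$)
$\sqrt{u + j{\left(389,489 \right)}} = \sqrt{133171 - 7824 \left(296 + 489\right)} = \sqrt{133171 - 7824 \cdot 785} = \sqrt{133171 - 6141840} = \sqrt{-6008669} = i \sqrt{6008669}$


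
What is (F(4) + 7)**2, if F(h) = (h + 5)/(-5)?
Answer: 676/25 ≈ 27.040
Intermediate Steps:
F(h) = -1 - h/5 (F(h) = (5 + h)*(-1/5) = -1 - h/5)
(F(4) + 7)**2 = ((-1 - 1/5*4) + 7)**2 = ((-1 - 4/5) + 7)**2 = (-9/5 + 7)**2 = (26/5)**2 = 676/25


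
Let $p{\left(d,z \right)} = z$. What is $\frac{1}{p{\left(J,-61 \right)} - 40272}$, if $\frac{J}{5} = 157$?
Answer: $- \frac{1}{40333} \approx -2.4794 \cdot 10^{-5}$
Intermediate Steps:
$J = 785$ ($J = 5 \cdot 157 = 785$)
$\frac{1}{p{\left(J,-61 \right)} - 40272} = \frac{1}{-61 - 40272} = \frac{1}{-40333} = - \frac{1}{40333}$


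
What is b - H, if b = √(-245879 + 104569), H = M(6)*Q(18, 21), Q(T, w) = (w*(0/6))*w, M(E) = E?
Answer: I*√141310 ≈ 375.91*I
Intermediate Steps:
Q(T, w) = 0 (Q(T, w) = (w*(0*(⅙)))*w = (w*0)*w = 0*w = 0)
H = 0 (H = 6*0 = 0)
b = I*√141310 (b = √(-141310) = I*√141310 ≈ 375.91*I)
b - H = I*√141310 - 1*0 = I*√141310 + 0 = I*√141310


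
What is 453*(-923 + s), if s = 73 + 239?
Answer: -276783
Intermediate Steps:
s = 312
453*(-923 + s) = 453*(-923 + 312) = 453*(-611) = -276783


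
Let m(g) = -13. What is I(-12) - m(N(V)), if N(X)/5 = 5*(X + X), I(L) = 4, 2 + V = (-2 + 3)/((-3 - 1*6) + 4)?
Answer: 17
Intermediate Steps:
V = -11/5 (V = -2 + (-2 + 3)/((-3 - 1*6) + 4) = -2 + 1/((-3 - 6) + 4) = -2 + 1/(-9 + 4) = -2 + 1/(-5) = -2 + 1*(-⅕) = -2 - ⅕ = -11/5 ≈ -2.2000)
N(X) = 50*X (N(X) = 5*(5*(X + X)) = 5*(5*(2*X)) = 5*(10*X) = 50*X)
I(-12) - m(N(V)) = 4 - 1*(-13) = 4 + 13 = 17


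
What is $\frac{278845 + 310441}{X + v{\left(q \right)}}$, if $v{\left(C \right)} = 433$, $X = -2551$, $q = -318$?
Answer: $- \frac{294643}{1059} \approx -278.23$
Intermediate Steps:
$\frac{278845 + 310441}{X + v{\left(q \right)}} = \frac{278845 + 310441}{-2551 + 433} = \frac{589286}{-2118} = 589286 \left(- \frac{1}{2118}\right) = - \frac{294643}{1059}$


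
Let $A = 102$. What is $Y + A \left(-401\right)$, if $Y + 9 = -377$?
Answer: $-41288$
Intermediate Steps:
$Y = -386$ ($Y = -9 - 377 = -386$)
$Y + A \left(-401\right) = -386 + 102 \left(-401\right) = -386 - 40902 = -41288$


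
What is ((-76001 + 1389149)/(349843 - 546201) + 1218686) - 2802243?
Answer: -155472699277/98179 ≈ -1.5836e+6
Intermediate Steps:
((-76001 + 1389149)/(349843 - 546201) + 1218686) - 2802243 = (1313148/(-196358) + 1218686) - 2802243 = (1313148*(-1/196358) + 1218686) - 2802243 = (-656574/98179 + 1218686) - 2802243 = 119648716220/98179 - 2802243 = -155472699277/98179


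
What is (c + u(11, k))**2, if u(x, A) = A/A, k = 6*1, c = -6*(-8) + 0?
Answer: 2401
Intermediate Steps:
c = 48 (c = 48 + 0 = 48)
k = 6
u(x, A) = 1
(c + u(11, k))**2 = (48 + 1)**2 = 49**2 = 2401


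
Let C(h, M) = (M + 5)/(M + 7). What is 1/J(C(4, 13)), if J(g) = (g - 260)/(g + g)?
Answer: -18/2591 ≈ -0.0069471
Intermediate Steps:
C(h, M) = (5 + M)/(7 + M)
J(g) = (-260 + g)/(2*g) (J(g) = (-260 + g)/((2*g)) = (-260 + g)*(1/(2*g)) = (-260 + g)/(2*g))
1/J(C(4, 13)) = 1/((-260 + (5 + 13)/(7 + 13))/(2*(((5 + 13)/(7 + 13))))) = 1/((-260 + 18/20)/(2*((18/20)))) = 1/((-260 + (1/20)*18)/(2*(((1/20)*18)))) = 1/((-260 + 9/10)/(2*(9/10))) = 1/((1/2)*(10/9)*(-2591/10)) = 1/(-2591/18) = -18/2591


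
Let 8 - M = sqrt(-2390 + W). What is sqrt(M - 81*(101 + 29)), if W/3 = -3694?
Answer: sqrt(-10522 - 4*I*sqrt(842)) ≈ 0.5658 - 102.58*I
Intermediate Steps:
W = -11082 (W = 3*(-3694) = -11082)
M = 8 - 4*I*sqrt(842) (M = 8 - sqrt(-2390 - 11082) = 8 - sqrt(-13472) = 8 - 4*I*sqrt(842) ≈ 8.0 - 116.07*I)
sqrt(M - 81*(101 + 29)) = sqrt((8 - 4*I*sqrt(842)) - 81*(101 + 29)) = sqrt((8 - 4*I*sqrt(842)) - 81*130) = sqrt((8 - 4*I*sqrt(842)) - 10530) = sqrt(-10522 - 4*I*sqrt(842))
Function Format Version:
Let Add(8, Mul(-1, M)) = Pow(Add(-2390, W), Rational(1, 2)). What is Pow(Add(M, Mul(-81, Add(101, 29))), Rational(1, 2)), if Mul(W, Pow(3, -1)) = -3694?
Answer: Pow(Add(-10522, Mul(-4, I, Pow(842, Rational(1, 2)))), Rational(1, 2)) ≈ Add(0.5658, Mul(-102.58, I))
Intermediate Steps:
W = -11082 (W = Mul(3, -3694) = -11082)
M = Add(8, Mul(-4, I, Pow(842, Rational(1, 2)))) (M = Add(8, Mul(-1, Pow(Add(-2390, -11082), Rational(1, 2)))) = Add(8, Mul(-1, Pow(-13472, Rational(1, 2)))) = Add(8, Mul(-1, Mul(4, I, Pow(842, Rational(1, 2))))) = Add(8, Mul(-4, I, Pow(842, Rational(1, 2)))) ≈ Add(8.0000, Mul(-116.07, I)))
Pow(Add(M, Mul(-81, Add(101, 29))), Rational(1, 2)) = Pow(Add(Add(8, Mul(-4, I, Pow(842, Rational(1, 2)))), Mul(-81, Add(101, 29))), Rational(1, 2)) = Pow(Add(Add(8, Mul(-4, I, Pow(842, Rational(1, 2)))), Mul(-81, 130)), Rational(1, 2)) = Pow(Add(Add(8, Mul(-4, I, Pow(842, Rational(1, 2)))), -10530), Rational(1, 2)) = Pow(Add(-10522, Mul(-4, I, Pow(842, Rational(1, 2)))), Rational(1, 2))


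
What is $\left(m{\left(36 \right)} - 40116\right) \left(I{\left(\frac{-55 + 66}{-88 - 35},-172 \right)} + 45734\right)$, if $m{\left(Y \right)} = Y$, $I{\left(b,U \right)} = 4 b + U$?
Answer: $- \frac{74870535520}{41} \approx -1.8261 \cdot 10^{9}$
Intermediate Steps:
$I{\left(b,U \right)} = U + 4 b$
$\left(m{\left(36 \right)} - 40116\right) \left(I{\left(\frac{-55 + 66}{-88 - 35},-172 \right)} + 45734\right) = \left(36 - 40116\right) \left(\left(-172 + 4 \frac{-55 + 66}{-88 - 35}\right) + 45734\right) = - 40080 \left(\left(-172 + 4 \frac{11}{-123}\right) + 45734\right) = - 40080 \left(\left(-172 + 4 \cdot 11 \left(- \frac{1}{123}\right)\right) + 45734\right) = - 40080 \left(\left(-172 + 4 \left(- \frac{11}{123}\right)\right) + 45734\right) = - 40080 \left(\left(-172 - \frac{44}{123}\right) + 45734\right) = - 40080 \left(- \frac{21200}{123} + 45734\right) = \left(-40080\right) \frac{5604082}{123} = - \frac{74870535520}{41}$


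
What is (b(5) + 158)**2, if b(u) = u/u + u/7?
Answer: 1249924/49 ≈ 25509.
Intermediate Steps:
b(u) = 1 + u/7 (b(u) = 1 + u*(1/7) = 1 + u/7)
(b(5) + 158)**2 = ((1 + (1/7)*5) + 158)**2 = ((1 + 5/7) + 158)**2 = (12/7 + 158)**2 = (1118/7)**2 = 1249924/49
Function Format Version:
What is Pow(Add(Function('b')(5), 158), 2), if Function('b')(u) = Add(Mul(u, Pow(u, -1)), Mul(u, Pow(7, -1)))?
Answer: Rational(1249924, 49) ≈ 25509.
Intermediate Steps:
Function('b')(u) = Add(1, Mul(Rational(1, 7), u)) (Function('b')(u) = Add(1, Mul(u, Rational(1, 7))) = Add(1, Mul(Rational(1, 7), u)))
Pow(Add(Function('b')(5), 158), 2) = Pow(Add(Add(1, Mul(Rational(1, 7), 5)), 158), 2) = Pow(Add(Add(1, Rational(5, 7)), 158), 2) = Pow(Add(Rational(12, 7), 158), 2) = Pow(Rational(1118, 7), 2) = Rational(1249924, 49)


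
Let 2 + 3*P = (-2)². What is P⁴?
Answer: 16/81 ≈ 0.19753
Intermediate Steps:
P = ⅔ (P = -⅔ + (⅓)*(-2)² = -⅔ + (⅓)*4 = -⅔ + 4/3 = ⅔ ≈ 0.66667)
P⁴ = (⅔)⁴ = 16/81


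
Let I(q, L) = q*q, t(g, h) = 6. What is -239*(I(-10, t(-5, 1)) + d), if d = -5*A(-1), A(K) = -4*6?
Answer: -52580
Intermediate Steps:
A(K) = -24
d = 120 (d = -5*(-24) = 120)
I(q, L) = q**2
-239*(I(-10, t(-5, 1)) + d) = -239*((-10)**2 + 120) = -239*(100 + 120) = -239*220 = -52580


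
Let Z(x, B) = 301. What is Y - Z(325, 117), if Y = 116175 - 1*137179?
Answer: -21305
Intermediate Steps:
Y = -21004 (Y = 116175 - 137179 = -21004)
Y - Z(325, 117) = -21004 - 1*301 = -21004 - 301 = -21305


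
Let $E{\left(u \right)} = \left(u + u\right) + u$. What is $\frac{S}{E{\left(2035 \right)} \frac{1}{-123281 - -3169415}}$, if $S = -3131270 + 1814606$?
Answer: $- \frac{1336911658992}{2035} \approx -6.5696 \cdot 10^{8}$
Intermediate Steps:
$E{\left(u \right)} = 3 u$ ($E{\left(u \right)} = 2 u + u = 3 u$)
$S = -1316664$
$\frac{S}{E{\left(2035 \right)} \frac{1}{-123281 - -3169415}} = - \frac{1316664}{3 \cdot 2035 \frac{1}{-123281 - -3169415}} = - \frac{1316664}{6105 \frac{1}{-123281 + 3169415}} = - \frac{1316664}{6105 \cdot \frac{1}{3046134}} = - \frac{1316664}{\frac{2035}{1015378}} = \left(-1316664\right) \frac{1015378}{2035} = - \frac{1336911658992}{2035}$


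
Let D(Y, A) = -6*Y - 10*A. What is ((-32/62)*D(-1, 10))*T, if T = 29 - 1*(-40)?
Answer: 103776/31 ≈ 3347.6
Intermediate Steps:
T = 69 (T = 29 + 40 = 69)
D(Y, A) = -10*A - 6*Y
((-32/62)*D(-1, 10))*T = ((-32/62)*(-10*10 - 6*(-1)))*69 = ((-32*1/62)*(-100 + 6))*69 = -16/31*(-94)*69 = (1504/31)*69 = 103776/31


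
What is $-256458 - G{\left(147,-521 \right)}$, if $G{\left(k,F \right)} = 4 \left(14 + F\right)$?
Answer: $-254430$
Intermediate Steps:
$G{\left(k,F \right)} = 56 + 4 F$
$-256458 - G{\left(147,-521 \right)} = -256458 - \left(56 + 4 \left(-521\right)\right) = -256458 - \left(56 - 2084\right) = -256458 - -2028 = -256458 + 2028 = -254430$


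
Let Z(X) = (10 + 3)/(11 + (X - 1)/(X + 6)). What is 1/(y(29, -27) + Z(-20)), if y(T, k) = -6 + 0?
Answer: -25/124 ≈ -0.20161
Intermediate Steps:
Z(X) = 13/(11 + (-1 + X)/(6 + X))
y(T, k) = -6
1/(y(29, -27) + Z(-20)) = 1/(-6 + 13*(6 - 20)/(65 + 12*(-20))) = 1/(-6 + 13*(-14)/(65 - 240)) = 1/(-6 + 13*(-14)/(-175)) = 1/(-6 + 13*(-1/175)*(-14)) = 1/(-6 + 26/25) = 1/(-124/25) = -25/124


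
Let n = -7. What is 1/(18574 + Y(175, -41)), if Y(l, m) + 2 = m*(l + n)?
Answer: 1/11684 ≈ 8.5587e-5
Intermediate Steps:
Y(l, m) = -2 + m*(-7 + l) (Y(l, m) = -2 + m*(l - 7) = -2 + m*(-7 + l))
1/(18574 + Y(175, -41)) = 1/(18574 + (-2 - 7*(-41) + 175*(-41))) = 1/(18574 + (-2 + 287 - 7175)) = 1/(18574 - 6890) = 1/11684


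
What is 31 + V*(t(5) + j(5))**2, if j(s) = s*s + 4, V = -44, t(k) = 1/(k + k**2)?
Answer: -8338076/225 ≈ -37058.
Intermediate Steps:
j(s) = 4 + s**2 (j(s) = s**2 + 4 = 4 + s**2)
31 + V*(t(5) + j(5))**2 = 31 - 44*(1/(5*(1 + 5)) + (4 + 5**2))**2 = 31 - 44*((1/5)/6 + (4 + 25))**2 = 31 - 44*((1/5)*(1/6) + 29)**2 = 31 - 44*(1/30 + 29)**2 = 31 - 44*(871/30)**2 = 31 - 44*758641/900 = 31 - 8345051/225 = -8338076/225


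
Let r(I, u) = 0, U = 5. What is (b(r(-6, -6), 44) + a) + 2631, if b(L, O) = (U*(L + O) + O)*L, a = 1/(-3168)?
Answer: 8335007/3168 ≈ 2631.0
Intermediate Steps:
a = -1/3168 ≈ -0.00031566
b(L, O) = L*(5*L + 6*O) (b(L, O) = (5*(L + O) + O)*L = ((5*L + 5*O) + O)*L = (5*L + 6*O)*L = L*(5*L + 6*O))
(b(r(-6, -6), 44) + a) + 2631 = (0*(5*0 + 6*44) - 1/3168) + 2631 = (0*(0 + 264) - 1/3168) + 2631 = (0*264 - 1/3168) + 2631 = (0 - 1/3168) + 2631 = -1/3168 + 2631 = 8335007/3168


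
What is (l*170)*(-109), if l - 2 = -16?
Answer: 259420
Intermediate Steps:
l = -14 (l = 2 - 16 = -14)
(l*170)*(-109) = -14*170*(-109) = -2380*(-109) = 259420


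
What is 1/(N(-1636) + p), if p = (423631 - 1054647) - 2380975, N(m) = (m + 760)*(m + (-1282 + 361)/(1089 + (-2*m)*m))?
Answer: -5351903/8449879617861 ≈ -6.3337e-7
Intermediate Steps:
N(m) = (760 + m)*(m - 921/(1089 - 2*m²))
p = -3011991 (p = -631016 - 2380975 = -3011991)
1/(N(-1636) + p) = 1/((699960 - 826719*(-1636) - 1089*(-1636)² + 2*(-1636)⁴ + 1520*(-1636)³)/(-1089 + 2*(-1636)²) - 3011991) = 1/((699960 + 1352512284 - 1089*2676496 + 2*7163630838016 + 1520*(-4378747456))/(-1089 + 2*2676496) - 3011991) = 1/((699960 + 1352512284 - 2914704144 + 14327261676032 - 6655696133120)/(-1089 + 5352992) - 3011991) = 1/(7670004051012/5351903 - 3011991) = 1/(-8449879617861/5351903) = -5351903/8449879617861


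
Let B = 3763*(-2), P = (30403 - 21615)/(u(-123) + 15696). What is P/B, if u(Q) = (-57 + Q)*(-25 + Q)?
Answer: -2197/79655184 ≈ -2.7581e-5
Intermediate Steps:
P = 2197/10584 (P = (30403 - 21615)/((1425 + (-123)**2 - 82*(-123)) + 15696) = 8788/((1425 + 15129 + 10086) + 15696) = 8788/(26640 + 15696) = 8788/42336 = 8788*(1/42336) = 2197/10584 ≈ 0.20758)
B = -7526
P/B = (2197/10584)/(-7526) = (2197/10584)*(-1/7526) = -2197/79655184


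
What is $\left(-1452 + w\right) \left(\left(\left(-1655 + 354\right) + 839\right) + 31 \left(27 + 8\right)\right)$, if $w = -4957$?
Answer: $-3992807$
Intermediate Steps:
$\left(-1452 + w\right) \left(\left(\left(-1655 + 354\right) + 839\right) + 31 \left(27 + 8\right)\right) = \left(-1452 - 4957\right) \left(\left(\left(-1655 + 354\right) + 839\right) + 31 \left(27 + 8\right)\right) = - 6409 \left(\left(-1301 + 839\right) + 31 \cdot 35\right) = - 6409 \left(-462 + 1085\right) = \left(-6409\right) 623 = -3992807$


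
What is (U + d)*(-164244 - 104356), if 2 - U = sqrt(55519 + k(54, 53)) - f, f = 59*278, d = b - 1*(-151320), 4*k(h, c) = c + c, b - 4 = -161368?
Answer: -1708296000 + 134300*sqrt(222182) ≈ -1.6450e+9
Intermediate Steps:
b = -161364 (b = 4 - 161368 = -161364)
k(h, c) = c/2 (k(h, c) = (c + c)/4 = (2*c)/4 = c/2)
d = -10044 (d = -161364 - 1*(-151320) = -161364 + 151320 = -10044)
f = 16402
U = 16404 - sqrt(222182)/2 (U = 2 - (sqrt(55519 + (1/2)*53) - 1*16402) = 2 - (sqrt(55519 + 53/2) - 16402) = 2 - (sqrt(111091/2) - 16402) = 2 - (sqrt(222182)/2 - 16402) = 2 - (-16402 + sqrt(222182)/2) = 2 + (16402 - sqrt(222182)/2) = 16404 - sqrt(222182)/2 ≈ 16168.)
(U + d)*(-164244 - 104356) = ((16404 - sqrt(222182)/2) - 10044)*(-164244 - 104356) = (6360 - sqrt(222182)/2)*(-268600) = -1708296000 + 134300*sqrt(222182)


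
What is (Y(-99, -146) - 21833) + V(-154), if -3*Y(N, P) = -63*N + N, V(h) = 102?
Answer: -23777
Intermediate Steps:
Y(N, P) = 62*N/3 (Y(N, P) = -(-63*N + N)/3 = -(-62)*N/3 = 62*N/3)
(Y(-99, -146) - 21833) + V(-154) = ((62/3)*(-99) - 21833) + 102 = (-2046 - 21833) + 102 = -23879 + 102 = -23777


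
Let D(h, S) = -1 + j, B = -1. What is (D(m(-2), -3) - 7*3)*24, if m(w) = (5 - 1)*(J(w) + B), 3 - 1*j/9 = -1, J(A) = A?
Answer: 336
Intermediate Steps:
j = 36 (j = 27 - 9*(-1) = 27 + 9 = 36)
m(w) = -4 + 4*w (m(w) = (5 - 1)*(w - 1) = 4*(-1 + w) = -4 + 4*w)
D(h, S) = 35 (D(h, S) = -1 + 36 = 35)
(D(m(-2), -3) - 7*3)*24 = (35 - 7*3)*24 = (35 - 21)*24 = 14*24 = 336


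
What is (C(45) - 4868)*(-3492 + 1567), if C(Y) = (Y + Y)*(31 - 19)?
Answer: 7291900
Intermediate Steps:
C(Y) = 24*Y (C(Y) = (2*Y)*12 = 24*Y)
(C(45) - 4868)*(-3492 + 1567) = (24*45 - 4868)*(-3492 + 1567) = (1080 - 4868)*(-1925) = -3788*(-1925) = 7291900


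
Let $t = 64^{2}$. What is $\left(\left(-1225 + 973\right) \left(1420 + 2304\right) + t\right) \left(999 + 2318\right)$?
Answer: $-3099245584$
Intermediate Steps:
$t = 4096$
$\left(\left(-1225 + 973\right) \left(1420 + 2304\right) + t\right) \left(999 + 2318\right) = \left(\left(-1225 + 973\right) \left(1420 + 2304\right) + 4096\right) \left(999 + 2318\right) = \left(\left(-252\right) 3724 + 4096\right) 3317 = \left(-938448 + 4096\right) 3317 = \left(-934352\right) 3317 = -3099245584$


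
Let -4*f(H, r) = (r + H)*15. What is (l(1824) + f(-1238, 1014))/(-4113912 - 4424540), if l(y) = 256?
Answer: -274/2134613 ≈ -0.00012836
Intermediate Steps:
f(H, r) = -15*H/4 - 15*r/4 (f(H, r) = -(r + H)*15/4 = -(H + r)*15/4 = -(15*H + 15*r)/4 = -15*H/4 - 15*r/4)
(l(1824) + f(-1238, 1014))/(-4113912 - 4424540) = (256 + (-15/4*(-1238) - 15/4*1014))/(-4113912 - 4424540) = (256 + (9285/2 - 7605/2))/(-8538452) = (256 + 840)*(-1/8538452) = 1096*(-1/8538452) = -274/2134613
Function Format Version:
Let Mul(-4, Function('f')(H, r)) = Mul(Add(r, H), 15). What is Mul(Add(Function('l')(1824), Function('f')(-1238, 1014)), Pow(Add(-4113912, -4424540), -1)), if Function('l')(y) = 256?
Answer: Rational(-274, 2134613) ≈ -0.00012836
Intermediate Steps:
Function('f')(H, r) = Add(Mul(Rational(-15, 4), H), Mul(Rational(-15, 4), r)) (Function('f')(H, r) = Mul(Rational(-1, 4), Mul(Add(r, H), 15)) = Mul(Rational(-1, 4), Mul(Add(H, r), 15)) = Mul(Rational(-1, 4), Add(Mul(15, H), Mul(15, r))) = Add(Mul(Rational(-15, 4), H), Mul(Rational(-15, 4), r)))
Mul(Add(Function('l')(1824), Function('f')(-1238, 1014)), Pow(Add(-4113912, -4424540), -1)) = Mul(Add(256, Add(Mul(Rational(-15, 4), -1238), Mul(Rational(-15, 4), 1014))), Pow(Add(-4113912, -4424540), -1)) = Mul(Add(256, Add(Rational(9285, 2), Rational(-7605, 2))), Pow(-8538452, -1)) = Mul(Add(256, 840), Rational(-1, 8538452)) = Mul(1096, Rational(-1, 8538452)) = Rational(-274, 2134613)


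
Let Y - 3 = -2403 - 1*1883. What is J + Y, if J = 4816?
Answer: 533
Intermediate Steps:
Y = -4283 (Y = 3 + (-2403 - 1*1883) = 3 + (-2403 - 1883) = 3 - 4286 = -4283)
J + Y = 4816 - 4283 = 533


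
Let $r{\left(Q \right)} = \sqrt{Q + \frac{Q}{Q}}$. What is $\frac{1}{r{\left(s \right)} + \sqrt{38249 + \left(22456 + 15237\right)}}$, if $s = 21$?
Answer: $\frac{1}{\sqrt{22} + 3 \sqrt{8438}} \approx 0.003568$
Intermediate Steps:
$r{\left(Q \right)} = \sqrt{1 + Q}$ ($r{\left(Q \right)} = \sqrt{Q + 1} = \sqrt{1 + Q}$)
$\frac{1}{r{\left(s \right)} + \sqrt{38249 + \left(22456 + 15237\right)}} = \frac{1}{\sqrt{1 + 21} + \sqrt{38249 + \left(22456 + 15237\right)}} = \frac{1}{\sqrt{22} + \sqrt{38249 + 37693}} = \frac{1}{\sqrt{22} + \sqrt{75942}} = \frac{1}{\sqrt{22} + 3 \sqrt{8438}}$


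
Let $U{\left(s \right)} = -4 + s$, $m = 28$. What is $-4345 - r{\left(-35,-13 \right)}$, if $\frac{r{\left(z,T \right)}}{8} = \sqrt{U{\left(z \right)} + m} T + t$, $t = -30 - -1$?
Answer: $-4113 + 104 i \sqrt{11} \approx -4113.0 + 344.93 i$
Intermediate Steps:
$t = -29$ ($t = -30 + 1 = -29$)
$r{\left(z,T \right)} = -232 + 8 T \sqrt{24 + z}$ ($r{\left(z,T \right)} = 8 \left(\sqrt{\left(-4 + z\right) + 28} T - 29\right) = 8 \left(\sqrt{24 + z} T - 29\right) = 8 \left(T \sqrt{24 + z} - 29\right) = 8 \left(-29 + T \sqrt{24 + z}\right) = -232 + 8 T \sqrt{24 + z}$)
$-4345 - r{\left(-35,-13 \right)} = -4345 - \left(-232 + 8 \left(-13\right) \sqrt{24 - 35}\right) = -4345 - \left(-232 + 8 \left(-13\right) \sqrt{-11}\right) = -4345 - \left(-232 + 8 \left(-13\right) i \sqrt{11}\right) = -4345 - \left(-232 - 104 i \sqrt{11}\right) = -4345 + \left(232 + 104 i \sqrt{11}\right) = -4113 + 104 i \sqrt{11}$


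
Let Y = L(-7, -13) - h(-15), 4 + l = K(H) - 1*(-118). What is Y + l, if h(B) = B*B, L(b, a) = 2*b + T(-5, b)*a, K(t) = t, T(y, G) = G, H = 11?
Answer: -23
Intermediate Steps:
L(b, a) = 2*b + a*b (L(b, a) = 2*b + b*a = 2*b + a*b)
h(B) = B**2
l = 125 (l = -4 + (11 - 1*(-118)) = -4 + (11 + 118) = -4 + 129 = 125)
Y = -148 (Y = -7*(2 - 13) - 1*(-15)**2 = -7*(-11) - 1*225 = 77 - 225 = -148)
Y + l = -148 + 125 = -23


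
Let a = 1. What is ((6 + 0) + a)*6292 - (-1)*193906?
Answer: 237950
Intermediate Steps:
((6 + 0) + a)*6292 - (-1)*193906 = ((6 + 0) + 1)*6292 - (-1)*193906 = (6 + 1)*6292 - 1*(-193906) = 7*6292 + 193906 = 44044 + 193906 = 237950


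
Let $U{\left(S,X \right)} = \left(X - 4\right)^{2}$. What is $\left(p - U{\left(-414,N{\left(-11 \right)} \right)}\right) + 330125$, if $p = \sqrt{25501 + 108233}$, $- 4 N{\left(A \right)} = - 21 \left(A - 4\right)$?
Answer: $\frac{5172439}{16} + \sqrt{133734} \approx 3.2364 \cdot 10^{5}$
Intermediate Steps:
$N{\left(A \right)} = -21 + \frac{21 A}{4}$ ($N{\left(A \right)} = - \frac{\left(-21\right) \left(A - 4\right)}{4} = - \frac{\left(-21\right) \left(-4 + A\right)}{4} = - \frac{84 - 21 A}{4} = -21 + \frac{21 A}{4}$)
$p = \sqrt{133734} \approx 365.7$
$U{\left(S,X \right)} = \left(-4 + X\right)^{2}$
$\left(p - U{\left(-414,N{\left(-11 \right)} \right)}\right) + 330125 = \left(\sqrt{133734} - \left(-4 + \left(-21 + \frac{21}{4} \left(-11\right)\right)\right)^{2}\right) + 330125 = \left(\sqrt{133734} - \left(-4 - \frac{315}{4}\right)^{2}\right) + 330125 = \left(\sqrt{133734} - \left(- \frac{331}{4}\right)^{2}\right) + 330125 = \left(\sqrt{133734} - \frac{109561}{16}\right) + 330125 = \left(- \frac{109561}{16} + \sqrt{133734}\right) + 330125 = \frac{5172439}{16} + \sqrt{133734}$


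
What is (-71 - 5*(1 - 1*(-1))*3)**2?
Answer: 10201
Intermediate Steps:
(-71 - 5*(1 - 1*(-1))*3)**2 = (-71 - 5*(1 + 1)*3)**2 = (-71 - 5*2*3)**2 = (-71 - 10*3)**2 = (-71 - 30)**2 = (-101)**2 = 10201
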